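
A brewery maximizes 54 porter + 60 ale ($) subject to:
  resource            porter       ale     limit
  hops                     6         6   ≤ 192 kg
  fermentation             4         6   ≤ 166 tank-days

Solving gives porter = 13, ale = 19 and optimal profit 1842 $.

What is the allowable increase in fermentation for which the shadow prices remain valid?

26

Binding constraints: hops, fermentation. The basis is B = [[6,6],[4,6]] with det 12.
Per unit increase in fermentation, x* moves by d = (-0.5, 0.5).
The basis stays optimal until porter reaches 0; allowable increase = 26 tank-days.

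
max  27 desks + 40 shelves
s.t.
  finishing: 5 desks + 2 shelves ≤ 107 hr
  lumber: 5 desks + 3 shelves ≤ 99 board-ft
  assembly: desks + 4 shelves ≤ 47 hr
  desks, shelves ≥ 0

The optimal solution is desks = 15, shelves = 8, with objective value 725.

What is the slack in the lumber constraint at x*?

0

lumber used = 5·15 + 3·8 = 99; slack = 99 − 99 = 0.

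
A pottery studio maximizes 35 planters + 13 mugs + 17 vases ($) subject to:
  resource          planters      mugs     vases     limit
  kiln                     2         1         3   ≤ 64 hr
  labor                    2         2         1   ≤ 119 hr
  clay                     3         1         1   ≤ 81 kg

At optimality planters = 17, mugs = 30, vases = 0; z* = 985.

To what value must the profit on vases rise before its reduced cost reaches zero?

21

At the optimum: kiln uses 64 of 64 (binding); labor uses 94 of 119 (slack = 25); clay uses 81 of 81 (binding).
Slack constraints have shadow price 0 (complementary slackness).
The binding rows give the dual system: 2·y_kiln + 3·y_clay = 35 and 1·y_kiln + 1·y_clay = 13.
→ y_kiln = 4 and y_clay = 9.
vases enters the basis when its profit ≥ yᵀa₃ = 4·3 + 9·1 = 21.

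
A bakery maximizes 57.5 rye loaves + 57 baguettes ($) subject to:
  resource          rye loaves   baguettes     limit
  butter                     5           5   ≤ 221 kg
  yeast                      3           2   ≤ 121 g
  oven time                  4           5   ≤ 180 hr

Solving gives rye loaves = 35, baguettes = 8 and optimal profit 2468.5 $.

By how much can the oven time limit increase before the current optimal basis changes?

8.4

Binding constraints: yeast, oven time. The basis is B = [[3,2],[4,5]] with det 7.
Per unit increase in oven time, x* moves by d = (-0.2857, 0.4286).
The basis stays optimal until butter becomes binding; allowable increase = 8.4 hr.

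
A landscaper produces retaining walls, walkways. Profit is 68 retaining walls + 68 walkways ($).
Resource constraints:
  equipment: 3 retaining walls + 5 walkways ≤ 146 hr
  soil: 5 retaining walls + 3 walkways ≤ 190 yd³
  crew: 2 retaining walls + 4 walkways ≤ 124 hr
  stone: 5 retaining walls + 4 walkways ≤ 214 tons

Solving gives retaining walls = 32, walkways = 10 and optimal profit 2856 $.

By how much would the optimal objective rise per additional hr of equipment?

8.5

Binding: equipment and soil. Non-binding: crew (20 unused), stone (14 unused).
By complementary slackness, y = 0 for the non-binding constraints.
From A_Bᵀ y = c: 3·y_equipment + 5·y_soil = 68; 5·y_equipment + 3·y_soil = 68.
This yields shadow prices y_equipment = 8.5, y_soil = 8.5.
Shadow price of equipment = 8.5.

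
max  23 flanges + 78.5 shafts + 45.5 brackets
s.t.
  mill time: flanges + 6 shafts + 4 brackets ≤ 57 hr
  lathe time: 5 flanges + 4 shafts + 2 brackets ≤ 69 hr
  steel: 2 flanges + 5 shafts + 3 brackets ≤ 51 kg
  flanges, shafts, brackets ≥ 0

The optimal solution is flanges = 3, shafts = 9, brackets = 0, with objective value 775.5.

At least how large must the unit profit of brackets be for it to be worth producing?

49.5

Check each constraint at x*: mill time 57/57 (tight); lathe time 51/69 (slack 18); steel 51/51 (tight).
By complementary slackness, y = 0 for the non-binding constraint.
The binding rows give the dual system: 1·y_mill time + 2·y_steel = 23 and 6·y_mill time + 5·y_steel = 78.5.
Solving: y_mill time = 6, y_steel = 8.5.
brackets enters the basis when its profit ≥ yᵀa₃ = 6·4 + 8.5·3 = 49.5.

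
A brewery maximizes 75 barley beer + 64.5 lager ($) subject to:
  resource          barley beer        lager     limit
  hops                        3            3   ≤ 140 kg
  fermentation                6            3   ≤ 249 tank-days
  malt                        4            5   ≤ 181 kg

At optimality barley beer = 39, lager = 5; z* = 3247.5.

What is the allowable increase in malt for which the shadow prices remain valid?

Binding constraints: fermentation, malt. The basis is B = [[6,3],[4,5]] with det 18.
Per unit increase in malt, x* moves by d = (-0.1667, 0.3333).
The basis stays optimal until hops becomes binding; allowable increase = 16 kg.

16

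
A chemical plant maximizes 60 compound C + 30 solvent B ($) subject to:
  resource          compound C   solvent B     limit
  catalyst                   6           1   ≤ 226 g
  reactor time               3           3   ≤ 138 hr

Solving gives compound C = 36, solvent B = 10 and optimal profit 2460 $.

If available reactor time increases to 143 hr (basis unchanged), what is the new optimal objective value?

2500

Both catalyst and reactor time are binding at x*.
Dual feasibility on the basic columns requires 6·y_catalyst + 3·y_reactor time = 60, 1·y_catalyst + 3·y_reactor time = 30.
This yields shadow prices y_catalyst = 6, y_reactor time = 8.
Δz = y_reactor time·Δb = 8 × (5) = 40, so new z* = 2460 + 40 = 2500.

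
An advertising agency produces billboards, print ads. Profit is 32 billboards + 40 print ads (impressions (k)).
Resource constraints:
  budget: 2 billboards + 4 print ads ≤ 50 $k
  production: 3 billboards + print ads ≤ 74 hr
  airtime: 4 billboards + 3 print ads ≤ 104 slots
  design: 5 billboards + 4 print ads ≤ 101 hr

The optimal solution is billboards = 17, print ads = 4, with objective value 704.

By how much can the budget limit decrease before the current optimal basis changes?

Binding constraints: budget, design. The basis is B = [[2,4],[5,4]] with det -12.
Per unit decrease in budget, x* moves by d = (0.3333, -0.4167).
The basis stays optimal until print ads reaches 0; allowable decrease = 9.6 $k.

9.6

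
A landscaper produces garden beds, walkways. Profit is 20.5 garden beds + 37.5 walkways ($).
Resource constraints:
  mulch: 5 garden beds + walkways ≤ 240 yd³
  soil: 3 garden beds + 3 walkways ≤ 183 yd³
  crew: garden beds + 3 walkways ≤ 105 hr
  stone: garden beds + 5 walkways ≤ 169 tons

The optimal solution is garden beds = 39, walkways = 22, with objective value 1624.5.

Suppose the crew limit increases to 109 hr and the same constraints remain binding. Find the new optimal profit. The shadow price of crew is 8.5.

Δb = 4, so new z* = 1624.5 + (8.5)·(4) = 1624.5 + 34 = 1658.5.

1658.5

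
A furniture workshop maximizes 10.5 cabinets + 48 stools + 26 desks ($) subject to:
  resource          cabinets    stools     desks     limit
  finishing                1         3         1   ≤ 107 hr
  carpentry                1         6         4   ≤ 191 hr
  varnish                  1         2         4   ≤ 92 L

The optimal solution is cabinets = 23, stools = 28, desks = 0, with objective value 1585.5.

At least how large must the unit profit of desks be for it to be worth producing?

Binding: finishing and carpentry. Non-binding: varnish (13 unused).
Slack constraints have shadow price 0 (complementary slackness).
The binding rows give the dual system: 1·y_finishing + 1·y_carpentry = 10.5 and 3·y_finishing + 6·y_carpentry = 48.
→ y_finishing = 5 and y_carpentry = 5.5.
desks enters the basis when its profit ≥ yᵀa₃ = 5·1 + 5.5·4 = 27.

27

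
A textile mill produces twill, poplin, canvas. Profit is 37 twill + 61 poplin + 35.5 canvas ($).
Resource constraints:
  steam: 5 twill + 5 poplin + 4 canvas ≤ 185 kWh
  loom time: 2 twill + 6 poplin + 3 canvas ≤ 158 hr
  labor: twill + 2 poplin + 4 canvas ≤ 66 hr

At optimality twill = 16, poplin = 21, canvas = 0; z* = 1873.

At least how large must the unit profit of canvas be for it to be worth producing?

Binding: steam and loom time. Non-binding: labor (8 unused).
Slack constraints have shadow price 0 (complementary slackness).
Dual feasibility on the basic columns requires 5·y_steam + 2·y_loom time = 37, 5·y_steam + 6·y_loom time = 61.
This yields shadow prices y_steam = 5, y_loom time = 6.
canvas enters the basis when its profit ≥ yᵀa₃ = 5·4 + 6·3 = 38.

38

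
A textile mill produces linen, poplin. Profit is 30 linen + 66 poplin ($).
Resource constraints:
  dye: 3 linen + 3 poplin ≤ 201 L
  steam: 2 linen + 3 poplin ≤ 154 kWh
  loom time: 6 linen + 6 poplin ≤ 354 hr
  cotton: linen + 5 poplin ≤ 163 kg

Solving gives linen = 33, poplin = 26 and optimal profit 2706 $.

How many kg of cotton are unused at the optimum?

cotton used = 1·33 + 5·26 = 163; slack = 163 − 163 = 0.

0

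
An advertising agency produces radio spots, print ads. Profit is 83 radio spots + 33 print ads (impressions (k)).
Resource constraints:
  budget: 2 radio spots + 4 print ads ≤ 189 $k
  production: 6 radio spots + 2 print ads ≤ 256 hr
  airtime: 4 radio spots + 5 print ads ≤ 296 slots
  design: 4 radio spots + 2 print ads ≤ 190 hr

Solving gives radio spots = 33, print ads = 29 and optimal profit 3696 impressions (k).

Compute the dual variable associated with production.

8.5

Binding: production and design. Non-binding: budget (7 unused), airtime (19 unused).
By complementary slackness, y = 0 for the non-binding constraints.
From A_Bᵀ y = c: 6·y_production + 4·y_design = 83; 2·y_production + 2·y_design = 33.
→ y_production = 8.5 and y_design = 8.
Shadow price of production = 8.5.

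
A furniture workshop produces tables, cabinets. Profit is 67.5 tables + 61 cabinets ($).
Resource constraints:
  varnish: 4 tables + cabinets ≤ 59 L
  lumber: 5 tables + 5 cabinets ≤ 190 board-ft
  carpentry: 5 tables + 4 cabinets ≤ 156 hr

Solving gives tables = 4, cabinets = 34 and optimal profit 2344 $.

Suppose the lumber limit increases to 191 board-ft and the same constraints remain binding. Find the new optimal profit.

Check each constraint at x*: varnish 50/59 (slack 9); lumber 190/190 (tight); carpentry 156/156 (tight).
Since varnish is not tight, its dual is 0.
Dual feasibility on the basic columns requires 5·y_lumber + 5·y_carpentry = 67.5, 5·y_lumber + 4·y_carpentry = 61.
This yields shadow prices y_lumber = 7, y_carpentry = 6.5.
Δz = y_lumber·Δb = 7 × (1) = 7, so new z* = 2344 + 7 = 2351.

2351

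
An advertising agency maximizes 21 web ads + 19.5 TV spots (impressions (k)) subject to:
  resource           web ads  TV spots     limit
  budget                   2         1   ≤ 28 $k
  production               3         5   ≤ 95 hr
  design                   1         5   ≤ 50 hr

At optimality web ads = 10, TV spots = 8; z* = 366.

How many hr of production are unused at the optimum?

25

production used = 3·10 + 5·8 = 70; slack = 95 − 70 = 25.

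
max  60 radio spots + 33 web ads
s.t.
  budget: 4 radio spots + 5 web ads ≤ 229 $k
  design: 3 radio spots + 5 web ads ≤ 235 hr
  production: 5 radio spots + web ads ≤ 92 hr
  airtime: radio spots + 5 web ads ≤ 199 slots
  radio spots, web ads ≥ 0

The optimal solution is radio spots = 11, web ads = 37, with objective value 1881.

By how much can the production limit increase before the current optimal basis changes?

194.25

Binding constraints: budget, production. The basis is B = [[4,5],[5,1]] with det -21.
Per unit increase in production, x* moves by d = (0.2381, -0.1905).
The basis stays optimal until web ads reaches 0; allowable increase = 194.25 hr.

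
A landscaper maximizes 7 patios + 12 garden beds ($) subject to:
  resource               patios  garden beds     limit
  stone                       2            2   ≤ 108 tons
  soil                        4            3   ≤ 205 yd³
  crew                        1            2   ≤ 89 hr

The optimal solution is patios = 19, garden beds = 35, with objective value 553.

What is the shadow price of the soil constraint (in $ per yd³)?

At the optimum: stone uses 108 of 108 (binding); soil uses 181 of 205 (slack = 24); crew uses 89 of 89 (binding).
Slack constraints have shadow price 0 (complementary slackness).
The binding rows give the dual system: 2·y_stone + 1·y_crew = 7 and 2·y_stone + 2·y_crew = 12.
→ y_stone = 1 and y_crew = 5.
Shadow price of soil = 0.

0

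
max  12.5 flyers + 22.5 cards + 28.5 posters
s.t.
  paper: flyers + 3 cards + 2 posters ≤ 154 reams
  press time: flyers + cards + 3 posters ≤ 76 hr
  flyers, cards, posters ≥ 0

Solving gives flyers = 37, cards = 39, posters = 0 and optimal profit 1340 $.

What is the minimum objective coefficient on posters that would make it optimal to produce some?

Check each constraint at x*: paper 154/154 (tight); press time 76/76 (tight).
The binding rows give the dual system: 1·y_paper + 1·y_press time = 12.5 and 3·y_paper + 1·y_press time = 22.5.
Solving: y_paper = 5, y_press time = 7.5.
posters enters the basis when its profit ≥ yᵀa₃ = 5·2 + 7.5·3 = 32.5.

32.5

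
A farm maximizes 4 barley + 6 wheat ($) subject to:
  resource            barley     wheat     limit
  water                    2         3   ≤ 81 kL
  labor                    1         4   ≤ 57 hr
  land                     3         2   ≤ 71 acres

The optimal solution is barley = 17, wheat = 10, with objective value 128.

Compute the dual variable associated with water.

At the optimum: water uses 64 of 81 (slack = 17); labor uses 57 of 57 (binding); land uses 71 of 71 (binding).
By complementary slackness, y = 0 for the non-binding constraint.
Dual feasibility on the basic columns requires 1·y_labor + 3·y_land = 4, 4·y_labor + 2·y_land = 6.
Solving: y_labor = 1, y_land = 1.
Shadow price of water = 0.

0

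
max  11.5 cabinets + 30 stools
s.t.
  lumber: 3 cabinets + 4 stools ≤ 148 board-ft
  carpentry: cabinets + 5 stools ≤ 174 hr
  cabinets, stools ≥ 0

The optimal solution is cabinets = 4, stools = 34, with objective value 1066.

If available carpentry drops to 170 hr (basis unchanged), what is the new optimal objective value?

Both lumber and carpentry are binding at x*.
The binding rows give the dual system: 3·y_lumber + 1·y_carpentry = 11.5 and 4·y_lumber + 5·y_carpentry = 30.
Solving: y_lumber = 2.5, y_carpentry = 4.
Δz = y_carpentry·Δb = 4 × (-4) = -16, so new z* = 1066 − 16 = 1050.

1050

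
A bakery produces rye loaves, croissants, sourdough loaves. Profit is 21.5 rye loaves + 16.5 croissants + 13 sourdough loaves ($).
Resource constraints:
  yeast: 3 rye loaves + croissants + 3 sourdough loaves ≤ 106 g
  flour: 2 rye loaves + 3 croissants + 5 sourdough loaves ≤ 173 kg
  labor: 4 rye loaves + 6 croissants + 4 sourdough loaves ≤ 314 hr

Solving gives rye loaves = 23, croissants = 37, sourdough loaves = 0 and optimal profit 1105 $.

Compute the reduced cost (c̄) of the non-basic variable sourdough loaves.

At the optimum: yeast uses 106 of 106 (binding); flour uses 157 of 173 (slack = 16); labor uses 314 of 314 (binding).
Since flour is not tight, its dual is 0.
Dual feasibility on the basic columns requires 3·y_yeast + 4·y_labor = 21.5, 1·y_yeast + 6·y_labor = 16.5.
This yields shadow prices y_yeast = 4.5, y_labor = 2.
Reduced cost of sourdough loaves: c₃ − yᵀa₃ = 13 − (4.5·3 + 2·4) = 13 − 21.5 = -8.5.

-8.5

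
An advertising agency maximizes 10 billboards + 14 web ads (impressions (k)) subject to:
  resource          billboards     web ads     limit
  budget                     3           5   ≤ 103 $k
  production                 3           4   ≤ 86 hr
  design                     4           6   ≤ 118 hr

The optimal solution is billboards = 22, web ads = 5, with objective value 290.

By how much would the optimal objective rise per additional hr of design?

1

Check each constraint at x*: budget 91/103 (slack 12); production 86/86 (tight); design 118/118 (tight).
By complementary slackness, y = 0 for the non-binding constraint.
Dual feasibility on the basic columns requires 3·y_production + 4·y_design = 10, 4·y_production + 6·y_design = 14.
This yields shadow prices y_production = 2, y_design = 1.
Shadow price of design = 1.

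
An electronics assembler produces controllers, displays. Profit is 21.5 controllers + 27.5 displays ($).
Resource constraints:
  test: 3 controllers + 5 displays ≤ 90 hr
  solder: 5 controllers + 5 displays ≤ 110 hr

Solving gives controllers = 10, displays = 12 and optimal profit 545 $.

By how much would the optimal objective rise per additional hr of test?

Check each constraint at x*: test 90/90 (tight); solder 110/110 (tight).
From A_Bᵀ y = c: 3·y_test + 5·y_solder = 21.5; 5·y_test + 5·y_solder = 27.5.
→ y_test = 3 and y_solder = 2.5.
Shadow price of test = 3.

3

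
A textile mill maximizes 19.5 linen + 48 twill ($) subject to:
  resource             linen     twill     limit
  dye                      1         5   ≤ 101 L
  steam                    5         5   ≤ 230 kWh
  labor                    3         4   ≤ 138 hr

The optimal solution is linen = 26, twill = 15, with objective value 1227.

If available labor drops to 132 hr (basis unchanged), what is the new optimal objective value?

1200

Binding: dye and labor. Non-binding: steam (25 unused).
By complementary slackness, y = 0 for the non-binding constraint.
The binding rows give the dual system: 1·y_dye + 3·y_labor = 19.5 and 5·y_dye + 4·y_labor = 48.
Solving: y_dye = 6, y_labor = 4.5.
Δz = y_labor·Δb = 4.5 × (-6) = -27, so new z* = 1227 − 27 = 1200.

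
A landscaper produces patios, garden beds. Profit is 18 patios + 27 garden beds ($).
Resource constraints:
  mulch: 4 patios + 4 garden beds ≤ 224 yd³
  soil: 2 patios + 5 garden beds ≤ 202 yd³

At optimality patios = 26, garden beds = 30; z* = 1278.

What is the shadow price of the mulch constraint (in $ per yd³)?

3

Check each constraint at x*: mulch 224/224 (tight); soil 202/202 (tight).
The binding rows give the dual system: 4·y_mulch + 2·y_soil = 18 and 4·y_mulch + 5·y_soil = 27.
This yields shadow prices y_mulch = 3, y_soil = 3.
Shadow price of mulch = 3.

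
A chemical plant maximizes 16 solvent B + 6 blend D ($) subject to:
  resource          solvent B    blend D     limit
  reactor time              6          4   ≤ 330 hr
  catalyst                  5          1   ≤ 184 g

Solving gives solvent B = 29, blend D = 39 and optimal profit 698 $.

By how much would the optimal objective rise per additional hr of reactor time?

At the optimum: reactor time uses 330 of 330 (binding); catalyst uses 184 of 184 (binding).
Dual feasibility on the basic columns requires 6·y_reactor time + 5·y_catalyst = 16, 4·y_reactor time + 1·y_catalyst = 6.
→ y_reactor time = 1 and y_catalyst = 2.
Shadow price of reactor time = 1.

1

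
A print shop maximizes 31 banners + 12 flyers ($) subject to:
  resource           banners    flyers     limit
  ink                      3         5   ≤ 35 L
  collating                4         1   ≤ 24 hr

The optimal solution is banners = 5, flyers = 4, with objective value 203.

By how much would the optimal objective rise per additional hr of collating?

At the optimum: ink uses 35 of 35 (binding); collating uses 24 of 24 (binding).
From A_Bᵀ y = c: 3·y_ink + 4·y_collating = 31; 5·y_ink + 1·y_collating = 12.
Solving: y_ink = 1, y_collating = 7.
Shadow price of collating = 7.

7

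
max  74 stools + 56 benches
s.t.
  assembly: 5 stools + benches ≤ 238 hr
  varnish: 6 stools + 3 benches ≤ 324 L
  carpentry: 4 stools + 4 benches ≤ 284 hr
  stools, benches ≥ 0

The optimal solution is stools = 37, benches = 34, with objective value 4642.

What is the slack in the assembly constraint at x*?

assembly used = 5·37 + 1·34 = 219; slack = 238 − 219 = 19.

19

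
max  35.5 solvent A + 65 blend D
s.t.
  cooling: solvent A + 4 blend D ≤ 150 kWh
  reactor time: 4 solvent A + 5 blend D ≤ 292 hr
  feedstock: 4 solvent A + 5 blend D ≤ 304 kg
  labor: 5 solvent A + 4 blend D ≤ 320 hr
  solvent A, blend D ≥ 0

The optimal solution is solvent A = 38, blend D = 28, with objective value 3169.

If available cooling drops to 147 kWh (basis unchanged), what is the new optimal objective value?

3146.5

Check each constraint at x*: cooling 150/150 (tight); reactor time 292/292 (tight); feedstock 292/304 (slack 12); labor 302/320 (slack 18).
Since feedstock, labor are not tight, their duals are 0.
The binding rows give the dual system: 1·y_cooling + 4·y_reactor time = 35.5 and 4·y_cooling + 5·y_reactor time = 65.
Solving: y_cooling = 7.5, y_reactor time = 7.
Δz = y_cooling·Δb = 7.5 × (-3) = -22.5, so new z* = 3169 − 22.5 = 3146.5.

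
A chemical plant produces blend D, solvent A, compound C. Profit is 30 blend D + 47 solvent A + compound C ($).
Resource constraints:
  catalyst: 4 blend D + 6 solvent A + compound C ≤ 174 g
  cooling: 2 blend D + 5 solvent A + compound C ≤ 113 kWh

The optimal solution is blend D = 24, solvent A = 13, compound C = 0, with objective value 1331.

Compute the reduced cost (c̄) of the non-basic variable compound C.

-7

At the optimum: catalyst uses 174 of 174 (binding); cooling uses 113 of 113 (binding).
The binding rows give the dual system: 4·y_catalyst + 2·y_cooling = 30 and 6·y_catalyst + 5·y_cooling = 47.
This yields shadow prices y_catalyst = 7, y_cooling = 1.
Reduced cost of compound C: c₃ − yᵀa₃ = 1 − (7·1 + 1·1) = 1 − 8 = -7.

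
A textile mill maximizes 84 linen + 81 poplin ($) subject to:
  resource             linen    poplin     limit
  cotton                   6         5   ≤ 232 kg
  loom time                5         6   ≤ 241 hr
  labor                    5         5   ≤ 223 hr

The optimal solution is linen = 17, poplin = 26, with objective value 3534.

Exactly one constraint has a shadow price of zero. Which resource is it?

labor

cotton: 232/232 (binding)
loom time: 241/241 (binding)
labor: 215/223 (slack 8)
By complementary slackness, a constraint with positive slack has shadow price 0 → labor.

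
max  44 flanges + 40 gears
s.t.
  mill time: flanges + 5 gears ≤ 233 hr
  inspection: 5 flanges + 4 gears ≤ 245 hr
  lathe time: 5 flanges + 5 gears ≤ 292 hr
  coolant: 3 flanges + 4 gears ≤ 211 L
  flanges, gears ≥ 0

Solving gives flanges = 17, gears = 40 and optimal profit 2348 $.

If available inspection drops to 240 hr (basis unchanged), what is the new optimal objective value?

At the optimum: mill time uses 217 of 233 (slack = 16); inspection uses 245 of 245 (binding); lathe time uses 285 of 292 (slack = 7); coolant uses 211 of 211 (binding).
Slack constraints have shadow price 0 (complementary slackness).
From A_Bᵀ y = c: 5·y_inspection + 3·y_coolant = 44; 4·y_inspection + 4·y_coolant = 40.
Solving: y_inspection = 7, y_coolant = 3.
Δz = y_inspection·Δb = 7 × (-5) = -35, so new z* = 2348 − 35 = 2313.

2313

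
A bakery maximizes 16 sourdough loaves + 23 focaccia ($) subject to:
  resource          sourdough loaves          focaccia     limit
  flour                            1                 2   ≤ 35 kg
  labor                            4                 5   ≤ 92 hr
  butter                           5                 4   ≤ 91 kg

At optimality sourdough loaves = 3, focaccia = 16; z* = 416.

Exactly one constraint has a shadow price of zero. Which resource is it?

butter

flour: 35/35 (binding)
labor: 92/92 (binding)
butter: 79/91 (slack 12)
By complementary slackness, a constraint with positive slack has shadow price 0 → butter.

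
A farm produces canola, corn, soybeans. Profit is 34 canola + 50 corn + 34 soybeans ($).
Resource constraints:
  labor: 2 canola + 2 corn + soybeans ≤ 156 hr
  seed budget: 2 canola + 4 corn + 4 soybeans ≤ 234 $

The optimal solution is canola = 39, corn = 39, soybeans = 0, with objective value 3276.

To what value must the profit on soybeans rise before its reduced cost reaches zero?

41

Check each constraint at x*: labor 156/156 (tight); seed budget 234/234 (tight).
Dual feasibility on the basic columns requires 2·y_labor + 2·y_seed budget = 34, 2·y_labor + 4·y_seed budget = 50.
This yields shadow prices y_labor = 9, y_seed budget = 8.
soybeans enters the basis when its profit ≥ yᵀa₃ = 9·1 + 8·4 = 41.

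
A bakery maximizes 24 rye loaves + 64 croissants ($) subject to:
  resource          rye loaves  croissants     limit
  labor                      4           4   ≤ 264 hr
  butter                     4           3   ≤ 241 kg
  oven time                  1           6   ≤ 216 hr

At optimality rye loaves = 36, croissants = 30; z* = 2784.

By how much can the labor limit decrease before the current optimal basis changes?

120

Binding constraints: labor, oven time. The basis is B = [[4,4],[1,6]] with det 20.
Per unit decrease in labor, x* moves by d = (-0.3, 0.05).
The basis stays optimal until rye loaves reaches 0; allowable decrease = 120 hr.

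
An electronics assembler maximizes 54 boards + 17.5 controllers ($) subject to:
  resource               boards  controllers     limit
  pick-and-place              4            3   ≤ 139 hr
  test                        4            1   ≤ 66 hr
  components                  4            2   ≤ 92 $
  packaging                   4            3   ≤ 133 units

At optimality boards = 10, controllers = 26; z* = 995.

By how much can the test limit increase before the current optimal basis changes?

26

Binding constraints: test, components. The basis is B = [[4,1],[4,2]] with det 4.
Per unit increase in test, x* moves by d = (0.5, -1).
The basis stays optimal until controllers reaches 0; allowable increase = 26 hr.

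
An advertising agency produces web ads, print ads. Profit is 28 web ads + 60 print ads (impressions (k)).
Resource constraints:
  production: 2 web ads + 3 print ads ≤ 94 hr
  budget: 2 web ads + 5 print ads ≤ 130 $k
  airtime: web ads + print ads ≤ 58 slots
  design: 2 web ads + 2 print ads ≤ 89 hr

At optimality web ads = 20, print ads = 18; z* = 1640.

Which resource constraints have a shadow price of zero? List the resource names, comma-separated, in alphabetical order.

airtime, design

production: 94/94 (binding)
budget: 130/130 (binding)
airtime: 38/58 (slack 20)
design: 76/89 (slack 13)
By complementary slackness, a constraint with positive slack has shadow price 0 → airtime, design.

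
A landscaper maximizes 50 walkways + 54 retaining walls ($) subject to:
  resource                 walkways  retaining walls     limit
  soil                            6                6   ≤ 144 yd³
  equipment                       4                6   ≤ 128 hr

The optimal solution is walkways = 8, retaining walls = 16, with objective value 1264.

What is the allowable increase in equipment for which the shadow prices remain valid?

16

Binding constraints: soil, equipment. The basis is B = [[6,6],[4,6]] with det 12.
Per unit increase in equipment, x* moves by d = (-0.5, 0.5).
The basis stays optimal until walkways reaches 0; allowable increase = 16 hr.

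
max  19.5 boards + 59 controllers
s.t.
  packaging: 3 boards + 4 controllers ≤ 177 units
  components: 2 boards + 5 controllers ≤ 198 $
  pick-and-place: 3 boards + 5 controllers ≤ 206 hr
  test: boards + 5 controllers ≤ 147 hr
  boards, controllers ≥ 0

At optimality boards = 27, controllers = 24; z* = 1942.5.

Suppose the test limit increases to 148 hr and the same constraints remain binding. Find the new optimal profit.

1951.5

Check each constraint at x*: packaging 177/177 (tight); components 174/198 (slack 24); pick-and-place 201/206 (slack 5); test 147/147 (tight).
Slack constraints have shadow price 0 (complementary slackness).
Dual feasibility on the basic columns requires 3·y_packaging + 1·y_test = 19.5, 4·y_packaging + 5·y_test = 59.
Solving: y_packaging = 3.5, y_test = 9.
Δz = y_test·Δb = 9 × (1) = 9, so new z* = 1942.5 + 9 = 1951.5.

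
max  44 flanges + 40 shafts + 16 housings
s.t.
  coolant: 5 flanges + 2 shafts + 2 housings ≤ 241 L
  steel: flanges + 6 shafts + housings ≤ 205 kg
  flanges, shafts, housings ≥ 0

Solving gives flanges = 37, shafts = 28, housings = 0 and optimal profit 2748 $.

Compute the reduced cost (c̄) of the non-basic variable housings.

At the optimum: coolant uses 241 of 241 (binding); steel uses 205 of 205 (binding).
Dual feasibility on the basic columns requires 5·y_coolant + 1·y_steel = 44, 2·y_coolant + 6·y_steel = 40.
This yields shadow prices y_coolant = 8, y_steel = 4.
Reduced cost of housings: c₃ − yᵀa₃ = 16 − (8·2 + 4·1) = 16 − 20 = -4.

-4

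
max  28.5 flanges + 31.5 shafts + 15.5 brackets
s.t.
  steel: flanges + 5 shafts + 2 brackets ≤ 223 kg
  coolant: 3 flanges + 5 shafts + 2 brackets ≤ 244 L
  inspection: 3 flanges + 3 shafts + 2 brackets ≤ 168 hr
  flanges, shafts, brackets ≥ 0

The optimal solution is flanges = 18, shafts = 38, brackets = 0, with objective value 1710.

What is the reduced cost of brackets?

Binding: coolant and inspection. Non-binding: steel (15 unused).
By complementary slackness, y = 0 for the non-binding constraint.
The binding rows give the dual system: 3·y_coolant + 3·y_inspection = 28.5 and 5·y_coolant + 3·y_inspection = 31.5.
→ y_coolant = 1.5 and y_inspection = 8.
Reduced cost of brackets: c₃ − yᵀa₃ = 15.5 − (1.5·2 + 8·2) = 15.5 − 19 = -3.5.

-3.5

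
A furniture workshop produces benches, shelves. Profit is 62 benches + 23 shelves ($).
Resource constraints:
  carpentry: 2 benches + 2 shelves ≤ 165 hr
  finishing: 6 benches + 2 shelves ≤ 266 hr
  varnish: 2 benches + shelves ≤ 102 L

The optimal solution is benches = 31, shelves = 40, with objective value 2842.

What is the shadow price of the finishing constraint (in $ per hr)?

8

Binding: finishing and varnish. Non-binding: carpentry (23 unused).
Slack constraints have shadow price 0 (complementary slackness).
From A_Bᵀ y = c: 6·y_finishing + 2·y_varnish = 62; 2·y_finishing + 1·y_varnish = 23.
Solving: y_finishing = 8, y_varnish = 7.
Shadow price of finishing = 8.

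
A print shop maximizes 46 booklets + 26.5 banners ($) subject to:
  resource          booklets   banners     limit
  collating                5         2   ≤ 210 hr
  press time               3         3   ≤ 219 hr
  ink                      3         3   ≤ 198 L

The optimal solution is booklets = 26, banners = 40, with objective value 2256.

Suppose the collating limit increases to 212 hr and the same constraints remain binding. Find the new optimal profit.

2269

At the optimum: collating uses 210 of 210 (binding); press time uses 198 of 219 (slack = 21); ink uses 198 of 198 (binding).
Since press time is not tight, its dual is 0.
The binding rows give the dual system: 5·y_collating + 3·y_ink = 46 and 2·y_collating + 3·y_ink = 26.5.
Solving: y_collating = 6.5, y_ink = 4.5.
Δz = y_collating·Δb = 6.5 × (2) = 13, so new z* = 2256 + 13 = 2269.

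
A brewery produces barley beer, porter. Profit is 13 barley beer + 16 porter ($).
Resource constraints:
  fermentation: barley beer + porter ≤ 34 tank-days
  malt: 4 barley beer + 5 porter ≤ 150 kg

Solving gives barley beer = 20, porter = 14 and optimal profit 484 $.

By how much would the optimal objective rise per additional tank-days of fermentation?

Check each constraint at x*: fermentation 34/34 (tight); malt 150/150 (tight).
The binding rows give the dual system: 1·y_fermentation + 4·y_malt = 13 and 1·y_fermentation + 5·y_malt = 16.
Solving: y_fermentation = 1, y_malt = 3.
Shadow price of fermentation = 1.

1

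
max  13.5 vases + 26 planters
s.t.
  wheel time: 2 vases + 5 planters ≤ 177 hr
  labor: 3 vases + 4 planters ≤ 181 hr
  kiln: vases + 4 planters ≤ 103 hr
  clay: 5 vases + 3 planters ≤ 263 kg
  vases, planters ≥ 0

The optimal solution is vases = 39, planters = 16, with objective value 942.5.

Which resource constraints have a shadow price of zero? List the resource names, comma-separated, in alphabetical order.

wheel time: 158/177 (slack 19)
labor: 181/181 (binding)
kiln: 103/103 (binding)
clay: 243/263 (slack 20)
By complementary slackness, a constraint with positive slack has shadow price 0 → clay, wheel time.

clay, wheel time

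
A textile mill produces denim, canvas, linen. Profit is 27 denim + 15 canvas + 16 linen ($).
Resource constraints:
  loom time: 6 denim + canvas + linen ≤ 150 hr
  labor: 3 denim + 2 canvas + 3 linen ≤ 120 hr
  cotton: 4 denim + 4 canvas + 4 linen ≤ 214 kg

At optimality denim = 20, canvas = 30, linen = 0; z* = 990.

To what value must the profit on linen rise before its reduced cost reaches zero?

Check each constraint at x*: loom time 150/150 (tight); labor 120/120 (tight); cotton 200/214 (slack 14).
Slack constraints have shadow price 0 (complementary slackness).
From A_Bᵀ y = c: 6·y_loom time + 3·y_labor = 27; 1·y_loom time + 2·y_labor = 15.
This yields shadow prices y_loom time = 1, y_labor = 7.
linen enters the basis when its profit ≥ yᵀa₃ = 1·1 + 7·3 = 22.

22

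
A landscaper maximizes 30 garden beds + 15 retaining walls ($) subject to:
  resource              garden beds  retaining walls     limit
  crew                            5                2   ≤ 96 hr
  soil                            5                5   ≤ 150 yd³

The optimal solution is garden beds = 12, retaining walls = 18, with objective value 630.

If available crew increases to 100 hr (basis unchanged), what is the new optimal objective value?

Check each constraint at x*: crew 96/96 (tight); soil 150/150 (tight).
Dual feasibility on the basic columns requires 5·y_crew + 5·y_soil = 30, 2·y_crew + 5·y_soil = 15.
→ y_crew = 5 and y_soil = 1.
Δz = y_crew·Δb = 5 × (4) = 20, so new z* = 630 + 20 = 650.

650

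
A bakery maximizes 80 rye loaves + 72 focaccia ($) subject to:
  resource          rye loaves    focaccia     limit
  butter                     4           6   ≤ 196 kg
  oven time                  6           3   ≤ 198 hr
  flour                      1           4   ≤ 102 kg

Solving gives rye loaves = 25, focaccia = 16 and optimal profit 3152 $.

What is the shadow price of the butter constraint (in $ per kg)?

8

Binding: butter and oven time. Non-binding: flour (13 unused).
By complementary slackness, y = 0 for the non-binding constraint.
The binding rows give the dual system: 4·y_butter + 6·y_oven time = 80 and 6·y_butter + 3·y_oven time = 72.
This yields shadow prices y_butter = 8, y_oven time = 8.
Shadow price of butter = 8.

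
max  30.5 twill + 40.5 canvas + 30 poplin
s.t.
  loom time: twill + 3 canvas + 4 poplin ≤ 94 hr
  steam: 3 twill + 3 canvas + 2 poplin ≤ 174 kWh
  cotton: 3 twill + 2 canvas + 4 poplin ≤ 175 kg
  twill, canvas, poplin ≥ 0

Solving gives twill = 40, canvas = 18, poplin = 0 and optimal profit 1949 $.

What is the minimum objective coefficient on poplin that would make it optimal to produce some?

At the optimum: loom time uses 94 of 94 (binding); steam uses 174 of 174 (binding); cotton uses 156 of 175 (slack = 19).
Since cotton is not tight, its dual is 0.
The binding rows give the dual system: 1·y_loom time + 3·y_steam = 30.5 and 3·y_loom time + 3·y_steam = 40.5.
→ y_loom time = 5 and y_steam = 8.5.
poplin enters the basis when its profit ≥ yᵀa₃ = 5·4 + 8.5·2 = 37.

37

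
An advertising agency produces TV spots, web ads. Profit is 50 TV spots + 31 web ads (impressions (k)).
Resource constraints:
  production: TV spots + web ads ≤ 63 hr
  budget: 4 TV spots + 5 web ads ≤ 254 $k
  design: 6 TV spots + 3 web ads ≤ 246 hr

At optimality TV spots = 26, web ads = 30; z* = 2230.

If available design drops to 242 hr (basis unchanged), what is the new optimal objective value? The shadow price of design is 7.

Δb = -4, so new z* = 2230 + (7)·(-4) = 2230 − 28 = 2202.

2202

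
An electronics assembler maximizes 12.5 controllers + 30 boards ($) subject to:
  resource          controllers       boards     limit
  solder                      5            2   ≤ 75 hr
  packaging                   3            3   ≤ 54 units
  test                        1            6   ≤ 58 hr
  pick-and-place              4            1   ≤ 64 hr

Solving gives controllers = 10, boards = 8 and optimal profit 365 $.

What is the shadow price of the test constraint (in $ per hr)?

3.5

Binding: packaging and test. Non-binding: solder (9 unused), pick-and-place (16 unused).
Slack constraints have shadow price 0 (complementary slackness).
The binding rows give the dual system: 3·y_packaging + 1·y_test = 12.5 and 3·y_packaging + 6·y_test = 30.
This yields shadow prices y_packaging = 3, y_test = 3.5.
Shadow price of test = 3.5.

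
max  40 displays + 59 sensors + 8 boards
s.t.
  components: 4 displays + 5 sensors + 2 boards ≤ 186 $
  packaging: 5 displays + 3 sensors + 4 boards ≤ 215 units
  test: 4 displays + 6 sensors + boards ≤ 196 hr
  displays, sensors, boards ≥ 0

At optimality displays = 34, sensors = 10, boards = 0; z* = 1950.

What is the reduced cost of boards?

Check each constraint at x*: components 186/186 (tight); packaging 200/215 (slack 15); test 196/196 (tight).
By complementary slackness, y = 0 for the non-binding constraint.
Dual feasibility on the basic columns requires 4·y_components + 4·y_test = 40, 5·y_components + 6·y_test = 59.
This yields shadow prices y_components = 1, y_test = 9.
Reduced cost of boards: c₃ − yᵀa₃ = 8 − (1·2 + 9·1) = 8 − 11 = -3.

-3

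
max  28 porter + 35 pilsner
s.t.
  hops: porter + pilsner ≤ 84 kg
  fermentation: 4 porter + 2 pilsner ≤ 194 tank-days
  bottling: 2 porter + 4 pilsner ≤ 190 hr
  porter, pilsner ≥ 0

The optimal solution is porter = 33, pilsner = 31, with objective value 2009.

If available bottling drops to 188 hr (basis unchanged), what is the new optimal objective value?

1995

Binding: fermentation and bottling. Non-binding: hops (20 unused).
By complementary slackness, y = 0 for the non-binding constraint.
The binding rows give the dual system: 4·y_fermentation + 2·y_bottling = 28 and 2·y_fermentation + 4·y_bottling = 35.
Solving: y_fermentation = 3.5, y_bottling = 7.
Δz = y_bottling·Δb = 7 × (-2) = -14, so new z* = 2009 − 14 = 1995.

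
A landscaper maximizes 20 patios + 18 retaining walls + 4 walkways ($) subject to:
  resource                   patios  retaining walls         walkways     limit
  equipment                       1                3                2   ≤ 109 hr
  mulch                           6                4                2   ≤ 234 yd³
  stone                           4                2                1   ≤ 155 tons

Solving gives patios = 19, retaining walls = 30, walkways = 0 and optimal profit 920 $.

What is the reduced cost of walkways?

Binding: equipment and mulch. Non-binding: stone (19 unused).
Slack constraints have shadow price 0 (complementary slackness).
The binding rows give the dual system: 1·y_equipment + 6·y_mulch = 20 and 3·y_equipment + 4·y_mulch = 18.
This yields shadow prices y_equipment = 2, y_mulch = 3.
Reduced cost of walkways: c₃ − yᵀa₃ = 4 − (2·2 + 3·2) = 4 − 10 = -6.

-6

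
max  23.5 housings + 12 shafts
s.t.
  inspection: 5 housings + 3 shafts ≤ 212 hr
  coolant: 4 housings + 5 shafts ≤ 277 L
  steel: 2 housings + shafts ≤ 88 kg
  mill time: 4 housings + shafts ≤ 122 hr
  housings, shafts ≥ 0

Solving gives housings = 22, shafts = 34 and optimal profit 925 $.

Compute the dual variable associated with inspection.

3.5

Binding: inspection and mill time. Non-binding: coolant (19 unused), steel (10 unused).
By complementary slackness, y = 0 for the non-binding constraints.
From A_Bᵀ y = c: 5·y_inspection + 4·y_mill time = 23.5; 3·y_inspection + 1·y_mill time = 12.
→ y_inspection = 3.5 and y_mill time = 1.5.
Shadow price of inspection = 3.5.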